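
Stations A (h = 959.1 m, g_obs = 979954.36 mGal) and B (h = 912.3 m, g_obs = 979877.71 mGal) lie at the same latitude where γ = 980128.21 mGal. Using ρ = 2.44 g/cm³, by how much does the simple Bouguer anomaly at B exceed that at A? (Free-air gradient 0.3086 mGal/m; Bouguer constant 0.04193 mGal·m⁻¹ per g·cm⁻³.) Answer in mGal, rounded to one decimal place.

-86.3

Δg_SB(A) = 979954.36 − 980128.21 + 0.3086×959.1 − 0.04193×2.44×959.1 = 24.00 mGal
Δg_SB(B) = 979877.71 − 980128.21 + 0.3086×912.3 − 0.04193×2.44×912.3 = -62.30 mGal
Difference = -62.30 − (24.00) = -86.30 mGal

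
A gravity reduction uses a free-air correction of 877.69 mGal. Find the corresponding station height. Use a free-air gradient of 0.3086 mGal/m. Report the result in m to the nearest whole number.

2844

h = 877.69 / 0.3086 = 2844.10 m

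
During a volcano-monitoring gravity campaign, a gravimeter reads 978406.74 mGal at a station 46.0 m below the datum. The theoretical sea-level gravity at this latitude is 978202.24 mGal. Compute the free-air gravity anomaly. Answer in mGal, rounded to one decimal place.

190.3

Free-air correction = 0.3086 × -46.0 = -14.20 mGal
Free-air anomaly = 978406.74 − 978202.24 + (-14.20) = 190.30 mGal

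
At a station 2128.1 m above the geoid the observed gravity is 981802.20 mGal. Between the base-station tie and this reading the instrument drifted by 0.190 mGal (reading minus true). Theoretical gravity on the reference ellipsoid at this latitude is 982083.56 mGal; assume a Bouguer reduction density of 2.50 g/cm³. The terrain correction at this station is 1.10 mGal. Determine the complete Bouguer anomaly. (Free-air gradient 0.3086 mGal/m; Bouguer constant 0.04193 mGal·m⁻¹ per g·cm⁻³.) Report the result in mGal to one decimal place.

Drift-corrected reading = 981802.20 − (0.190) = 981802.010 mGal
Free-air correction = 0.3086 × 2128.1 = 656.73 mGal
Free-air anomaly = 981802.010 − 982083.56 + (656.73) = 375.180 mGal
Bouguer slab correction = 0.04193 × 2.50 × 2128.1 = 223.08 mGal
Simple Bouguer anomaly = 375.180 − (223.08) = 152.100 mGal
Complete Bouguer anomaly = 152.100 + 1.10 = 153.200 mGal

153.2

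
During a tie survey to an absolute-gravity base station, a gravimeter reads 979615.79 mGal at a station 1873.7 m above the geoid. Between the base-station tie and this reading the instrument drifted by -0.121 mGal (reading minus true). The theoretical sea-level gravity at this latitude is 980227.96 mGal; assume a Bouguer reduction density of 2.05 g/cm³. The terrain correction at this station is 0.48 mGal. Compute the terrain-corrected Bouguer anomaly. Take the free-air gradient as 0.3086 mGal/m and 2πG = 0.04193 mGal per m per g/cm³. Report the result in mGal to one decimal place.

Drift-corrected reading = 979615.79 − (-0.121) = 979615.911 mGal
Free-air correction = 0.3086 × 1873.7 = 578.22 mGal
Free-air anomaly = 979615.911 − 980227.96 + (578.22) = -33.829 mGal
Bouguer slab correction = 0.04193 × 2.05 × 1873.7 = 161.06 mGal
Simple Bouguer anomaly = -33.829 − (161.06) = -194.889 mGal
Complete Bouguer anomaly = -194.889 + 0.48 = -194.409 mGal

-194.4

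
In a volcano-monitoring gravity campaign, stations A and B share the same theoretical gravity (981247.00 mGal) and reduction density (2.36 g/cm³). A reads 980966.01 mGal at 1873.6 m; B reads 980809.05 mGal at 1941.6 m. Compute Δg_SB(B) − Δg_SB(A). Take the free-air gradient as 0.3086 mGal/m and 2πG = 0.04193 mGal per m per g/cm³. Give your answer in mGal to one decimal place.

-142.7

Δg_SB(A) = 980966.01 − 981247.00 + 0.3086×1873.6 − 0.04193×2.36×1873.6 = 111.80 mGal
Δg_SB(B) = 980809.05 − 981247.00 + 0.3086×1941.6 − 0.04193×2.36×1941.6 = -30.90 mGal
Difference = -30.90 − (111.80) = -142.70 mGal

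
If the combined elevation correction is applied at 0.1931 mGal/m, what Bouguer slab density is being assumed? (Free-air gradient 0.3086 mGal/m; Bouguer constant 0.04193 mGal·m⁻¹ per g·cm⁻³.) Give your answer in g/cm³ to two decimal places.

0.1931 = 0.3086 − 0.04193 × ρ
ρ = (0.3086 − 0.1931) / 0.04193 = 2.75 g/cm³

2.75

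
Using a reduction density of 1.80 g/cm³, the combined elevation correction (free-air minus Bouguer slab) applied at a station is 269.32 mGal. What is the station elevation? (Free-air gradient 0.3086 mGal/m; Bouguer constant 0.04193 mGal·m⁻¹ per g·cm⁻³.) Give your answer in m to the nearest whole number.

Combined gradient = 0.3086 − 0.04193 × 1.80 = 0.2331260 mGal/m
h = 269.32 / 0.2331260 = 1155.26 m

1155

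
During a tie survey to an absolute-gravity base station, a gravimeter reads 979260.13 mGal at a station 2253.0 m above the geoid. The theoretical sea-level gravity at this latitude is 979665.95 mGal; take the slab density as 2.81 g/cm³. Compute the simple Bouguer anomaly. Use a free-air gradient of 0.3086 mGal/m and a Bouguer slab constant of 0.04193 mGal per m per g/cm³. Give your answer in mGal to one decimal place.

Free-air correction = 0.3086 × 2253.0 = 695.28 mGal
Free-air anomaly = 979260.13 − 979665.95 + (695.28) = 289.46 mGal
Bouguer slab correction = 0.04193 × 2.81 × 2253.0 = 265.46 mGal
Simple Bouguer anomaly = 289.46 − (265.46) = 24.00 mGal

24.0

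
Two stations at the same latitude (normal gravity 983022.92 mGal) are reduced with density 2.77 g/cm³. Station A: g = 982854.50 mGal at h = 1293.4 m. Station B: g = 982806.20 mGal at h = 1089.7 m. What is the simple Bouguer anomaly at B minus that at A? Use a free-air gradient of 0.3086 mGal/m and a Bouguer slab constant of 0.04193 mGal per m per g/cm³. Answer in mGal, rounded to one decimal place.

Δg_SB(A) = 982854.50 − 983022.92 + 0.3086×1293.4 − 0.04193×2.77×1293.4 = 80.50 mGal
Δg_SB(B) = 982806.20 − 983022.92 + 0.3086×1089.7 − 0.04193×2.77×1089.7 = -7.00 mGal
Difference = -7.00 − (80.50) = -87.50 mGal

-87.5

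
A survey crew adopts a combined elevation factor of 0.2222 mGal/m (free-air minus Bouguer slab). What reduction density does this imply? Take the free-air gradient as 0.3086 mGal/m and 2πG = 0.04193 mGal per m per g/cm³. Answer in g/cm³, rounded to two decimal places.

0.2222 = 0.3086 − 0.04193 × ρ
ρ = (0.3086 − 0.2222) / 0.04193 = 2.06 g/cm³

2.06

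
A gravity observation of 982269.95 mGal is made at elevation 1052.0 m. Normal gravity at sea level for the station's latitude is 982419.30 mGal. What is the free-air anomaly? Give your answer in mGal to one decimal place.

175.3

Free-air correction = 0.3086 × 1052.0 = 324.65 mGal
Free-air anomaly = 982269.95 − 982419.30 + (324.65) = 175.30 mGal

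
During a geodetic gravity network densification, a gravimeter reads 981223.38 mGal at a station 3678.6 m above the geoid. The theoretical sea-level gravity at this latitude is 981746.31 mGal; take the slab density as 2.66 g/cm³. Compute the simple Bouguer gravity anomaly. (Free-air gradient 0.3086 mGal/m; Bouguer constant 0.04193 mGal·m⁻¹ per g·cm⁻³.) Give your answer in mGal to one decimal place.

202.0

Free-air correction = 0.3086 × 3678.6 = 1135.22 mGal
Free-air anomaly = 981223.38 − 981746.31 + (1135.22) = 612.29 mGal
Bouguer slab correction = 0.04193 × 2.66 × 3678.6 = 410.29 mGal
Simple Bouguer anomaly = 612.29 − (410.29) = 202.00 mGal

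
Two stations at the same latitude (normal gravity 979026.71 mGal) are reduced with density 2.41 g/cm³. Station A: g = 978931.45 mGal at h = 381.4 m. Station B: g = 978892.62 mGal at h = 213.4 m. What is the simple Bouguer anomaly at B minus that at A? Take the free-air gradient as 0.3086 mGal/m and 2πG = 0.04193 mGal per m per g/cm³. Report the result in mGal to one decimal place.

Δg_SB(A) = 978931.45 − 979026.71 + 0.3086×381.4 − 0.04193×2.41×381.4 = -16.10 mGal
Δg_SB(B) = 978892.62 − 979026.71 + 0.3086×213.4 − 0.04193×2.41×213.4 = -89.80 mGal
Difference = -89.80 − (-16.10) = -73.70 mGal

-73.7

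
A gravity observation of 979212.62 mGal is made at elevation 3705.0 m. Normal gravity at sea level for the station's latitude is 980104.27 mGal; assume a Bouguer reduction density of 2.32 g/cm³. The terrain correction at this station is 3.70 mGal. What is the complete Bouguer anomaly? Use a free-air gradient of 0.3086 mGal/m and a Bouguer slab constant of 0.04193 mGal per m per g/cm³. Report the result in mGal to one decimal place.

Free-air correction = 0.3086 × 3705.0 = 1143.36 mGal
Free-air anomaly = 979212.62 − 980104.27 + (1143.36) = 251.71 mGal
Bouguer slab correction = 0.04193 × 2.32 × 3705.0 = 360.41 mGal
Simple Bouguer anomaly = 251.71 − (360.41) = -108.70 mGal
Complete Bouguer anomaly = -108.70 + 3.70 = -105.00 mGal

-105.0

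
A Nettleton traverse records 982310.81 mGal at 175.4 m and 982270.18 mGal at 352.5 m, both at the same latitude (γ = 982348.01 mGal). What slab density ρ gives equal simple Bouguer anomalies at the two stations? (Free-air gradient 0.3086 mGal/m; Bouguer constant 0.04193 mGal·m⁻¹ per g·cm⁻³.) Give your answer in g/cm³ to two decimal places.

Δg_obs = 982270.18 − 982310.81 = -40.63 mGal over Δh = 352.5 − 175.4 = 177.1 m
Equal Bouguer anomalies ⇒ Δg_obs + (0.3086 − 0.04193ρ)·Δh = 0
0.3086 − 0.04193ρ = −Δg_obs/Δh = 0.22942
ρ = (0.3086 − 0.22942) / 0.04193 = 1.89 g/cm³

1.89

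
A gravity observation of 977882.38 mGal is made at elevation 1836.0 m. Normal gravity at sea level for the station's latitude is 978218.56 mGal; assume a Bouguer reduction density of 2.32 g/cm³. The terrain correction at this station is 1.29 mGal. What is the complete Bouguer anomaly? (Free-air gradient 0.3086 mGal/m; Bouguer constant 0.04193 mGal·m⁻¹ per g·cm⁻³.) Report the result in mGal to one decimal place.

Free-air correction = 0.3086 × 1836.0 = 566.59 mGal
Free-air anomaly = 977882.38 − 978218.56 + (566.59) = 230.41 mGal
Bouguer slab correction = 0.04193 × 2.32 × 1836.0 = 178.60 mGal
Simple Bouguer anomaly = 230.41 − (178.60) = 51.81 mGal
Complete Bouguer anomaly = 51.81 + 1.29 = 53.10 mGal

53.1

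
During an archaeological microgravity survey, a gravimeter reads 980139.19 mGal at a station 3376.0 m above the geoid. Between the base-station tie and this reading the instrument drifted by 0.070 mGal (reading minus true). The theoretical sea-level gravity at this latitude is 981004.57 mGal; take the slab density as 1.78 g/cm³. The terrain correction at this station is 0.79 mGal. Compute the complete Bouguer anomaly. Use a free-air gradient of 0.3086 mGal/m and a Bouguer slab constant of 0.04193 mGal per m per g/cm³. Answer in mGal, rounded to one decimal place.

Drift-corrected reading = 980139.19 − (0.070) = 980139.120 mGal
Free-air correction = 0.3086 × 3376.0 = 1041.83 mGal
Free-air anomaly = 980139.120 − 981004.57 + (1041.83) = 176.380 mGal
Bouguer slab correction = 0.04193 × 1.78 × 3376.0 = 251.97 mGal
Simple Bouguer anomaly = 176.380 − (251.97) = -75.590 mGal
Complete Bouguer anomaly = -75.590 + 0.79 = -74.800 mGal

-74.8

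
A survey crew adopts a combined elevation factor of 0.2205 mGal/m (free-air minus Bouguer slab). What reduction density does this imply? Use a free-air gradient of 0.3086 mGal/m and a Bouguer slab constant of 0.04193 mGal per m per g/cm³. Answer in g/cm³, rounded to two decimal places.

2.10

0.2205 = 0.3086 − 0.04193 × ρ
ρ = (0.3086 − 0.2205) / 0.04193 = 2.10 g/cm³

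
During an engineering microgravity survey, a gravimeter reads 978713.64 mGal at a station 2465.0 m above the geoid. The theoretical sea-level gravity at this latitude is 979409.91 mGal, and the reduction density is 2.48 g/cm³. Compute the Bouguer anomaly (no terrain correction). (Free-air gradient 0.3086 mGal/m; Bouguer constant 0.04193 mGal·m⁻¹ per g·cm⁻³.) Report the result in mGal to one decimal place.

Free-air correction = 0.3086 × 2465.0 = 760.70 mGal
Free-air anomaly = 978713.64 − 979409.91 + (760.70) = 64.43 mGal
Bouguer slab correction = 0.04193 × 2.48 × 2465.0 = 256.33 mGal
Simple Bouguer anomaly = 64.43 − (256.33) = -191.90 mGal

-191.9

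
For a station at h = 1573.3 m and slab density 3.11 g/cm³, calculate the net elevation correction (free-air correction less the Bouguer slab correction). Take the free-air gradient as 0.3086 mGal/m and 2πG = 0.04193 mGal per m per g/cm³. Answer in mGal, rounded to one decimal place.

280.4

Combined gradient = 0.3086 − 0.04193 × 3.11 = 0.1781977 mGal/m
Combined elevation correction = 0.1781977 × 1573.3 = 280.4 mGal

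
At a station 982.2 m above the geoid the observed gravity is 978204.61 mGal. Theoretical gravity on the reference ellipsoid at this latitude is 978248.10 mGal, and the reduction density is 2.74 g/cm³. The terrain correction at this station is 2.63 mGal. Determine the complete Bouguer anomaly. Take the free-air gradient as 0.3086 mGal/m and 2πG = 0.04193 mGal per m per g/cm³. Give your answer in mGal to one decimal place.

Free-air correction = 0.3086 × 982.2 = 303.11 mGal
Free-air anomaly = 978204.61 − 978248.10 + (303.11) = 259.62 mGal
Bouguer slab correction = 0.04193 × 2.74 × 982.2 = 112.84 mGal
Simple Bouguer anomaly = 259.62 − (112.84) = 146.78 mGal
Complete Bouguer anomaly = 146.78 + 2.63 = 149.41 mGal

149.4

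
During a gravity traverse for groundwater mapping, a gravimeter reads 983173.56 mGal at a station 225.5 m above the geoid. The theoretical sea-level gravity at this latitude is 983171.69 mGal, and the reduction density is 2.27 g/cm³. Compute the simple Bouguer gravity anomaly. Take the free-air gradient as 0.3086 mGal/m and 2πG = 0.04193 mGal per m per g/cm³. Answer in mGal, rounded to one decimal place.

50.0

Free-air correction = 0.3086 × 225.5 = 69.59 mGal
Free-air anomaly = 983173.56 − 983171.69 + (69.59) = 71.46 mGal
Bouguer slab correction = 0.04193 × 2.27 × 225.5 = 21.46 mGal
Simple Bouguer anomaly = 71.46 − (21.46) = 50.00 mGal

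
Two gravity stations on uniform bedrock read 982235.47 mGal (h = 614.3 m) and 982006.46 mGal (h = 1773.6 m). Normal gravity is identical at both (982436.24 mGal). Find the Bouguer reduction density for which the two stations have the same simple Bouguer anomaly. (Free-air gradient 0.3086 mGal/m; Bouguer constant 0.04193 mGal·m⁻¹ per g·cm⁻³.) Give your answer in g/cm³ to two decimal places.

Δg_obs = 982006.46 − 982235.47 = -229.01 mGal over Δh = 1773.6 − 614.3 = 1159.3 m
Equal Bouguer anomalies ⇒ Δg_obs + (0.3086 − 0.04193ρ)·Δh = 0
0.3086 − 0.04193ρ = −Δg_obs/Δh = 0.19754
ρ = (0.3086 − 0.19754) / 0.04193 = 2.65 g/cm³

2.65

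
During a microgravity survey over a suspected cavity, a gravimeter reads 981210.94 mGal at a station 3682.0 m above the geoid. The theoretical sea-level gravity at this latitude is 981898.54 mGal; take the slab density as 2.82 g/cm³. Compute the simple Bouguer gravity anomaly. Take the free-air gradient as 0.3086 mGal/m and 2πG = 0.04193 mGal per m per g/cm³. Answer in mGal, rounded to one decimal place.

13.3

Free-air correction = 0.3086 × 3682.0 = 1136.27 mGal
Free-air anomaly = 981210.94 − 981898.54 + (1136.27) = 448.67 mGal
Bouguer slab correction = 0.04193 × 2.82 × 3682.0 = 435.37 mGal
Simple Bouguer anomaly = 448.67 − (435.37) = 13.30 mGal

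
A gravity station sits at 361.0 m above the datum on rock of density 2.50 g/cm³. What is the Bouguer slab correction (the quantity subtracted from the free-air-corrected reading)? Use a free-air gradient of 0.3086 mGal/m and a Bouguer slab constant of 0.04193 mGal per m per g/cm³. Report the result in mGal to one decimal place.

Bouguer slab correction = 0.04193 × 2.50 × 361.0 = 37.8 mGal

37.8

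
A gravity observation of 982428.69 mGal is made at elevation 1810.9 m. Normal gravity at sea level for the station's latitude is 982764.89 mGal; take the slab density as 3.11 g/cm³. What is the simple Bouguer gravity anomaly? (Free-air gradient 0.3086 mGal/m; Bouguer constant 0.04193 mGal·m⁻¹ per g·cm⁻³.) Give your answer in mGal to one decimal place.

Free-air correction = 0.3086 × 1810.9 = 558.84 mGal
Free-air anomaly = 982428.69 − 982764.89 + (558.84) = 222.64 mGal
Bouguer slab correction = 0.04193 × 3.11 × 1810.9 = 236.15 mGal
Simple Bouguer anomaly = 222.64 − (236.15) = -13.51 mGal

-13.5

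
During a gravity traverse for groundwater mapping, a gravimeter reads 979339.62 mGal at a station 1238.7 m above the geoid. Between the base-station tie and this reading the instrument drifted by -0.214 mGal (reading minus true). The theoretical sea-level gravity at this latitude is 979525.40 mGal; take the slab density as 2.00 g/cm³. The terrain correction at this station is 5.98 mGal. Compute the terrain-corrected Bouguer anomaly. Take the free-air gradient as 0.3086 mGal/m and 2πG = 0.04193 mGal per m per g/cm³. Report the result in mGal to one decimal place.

98.8

Drift-corrected reading = 979339.62 − (-0.214) = 979339.834 mGal
Free-air correction = 0.3086 × 1238.7 = 382.26 mGal
Free-air anomaly = 979339.834 − 979525.40 + (382.26) = 196.694 mGal
Bouguer slab correction = 0.04193 × 2.00 × 1238.7 = 103.88 mGal
Simple Bouguer anomaly = 196.694 − (103.88) = 92.814 mGal
Complete Bouguer anomaly = 92.814 + 5.98 = 98.794 mGal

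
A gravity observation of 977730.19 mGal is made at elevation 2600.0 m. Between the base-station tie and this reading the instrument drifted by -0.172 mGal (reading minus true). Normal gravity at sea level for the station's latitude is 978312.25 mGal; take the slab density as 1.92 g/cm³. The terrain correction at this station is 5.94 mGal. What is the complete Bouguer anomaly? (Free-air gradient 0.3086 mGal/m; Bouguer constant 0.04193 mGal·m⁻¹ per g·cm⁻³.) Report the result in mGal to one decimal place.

17.1

Drift-corrected reading = 977730.19 − (-0.172) = 977730.362 mGal
Free-air correction = 0.3086 × 2600.0 = 802.36 mGal
Free-air anomaly = 977730.362 − 978312.25 + (802.36) = 220.472 mGal
Bouguer slab correction = 0.04193 × 1.92 × 2600.0 = 209.31 mGal
Simple Bouguer anomaly = 220.472 − (209.31) = 11.162 mGal
Complete Bouguer anomaly = 11.162 + 5.94 = 17.102 mGal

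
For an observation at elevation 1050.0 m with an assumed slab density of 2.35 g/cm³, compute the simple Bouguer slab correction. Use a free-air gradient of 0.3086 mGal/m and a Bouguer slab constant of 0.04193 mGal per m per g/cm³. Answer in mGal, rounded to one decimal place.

Bouguer slab correction = 0.04193 × 2.35 × 1050.0 = 103.5 mGal

103.5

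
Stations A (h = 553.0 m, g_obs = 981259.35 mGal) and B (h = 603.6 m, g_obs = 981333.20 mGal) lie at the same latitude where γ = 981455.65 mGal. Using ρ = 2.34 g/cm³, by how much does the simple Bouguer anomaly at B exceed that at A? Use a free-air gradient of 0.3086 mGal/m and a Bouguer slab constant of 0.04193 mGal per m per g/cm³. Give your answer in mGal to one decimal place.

Δg_SB(A) = 981259.35 − 981455.65 + 0.3086×553.0 − 0.04193×2.34×553.0 = -79.90 mGal
Δg_SB(B) = 981333.20 − 981455.65 + 0.3086×603.6 − 0.04193×2.34×603.6 = 4.60 mGal
Difference = 4.60 − (-79.90) = 84.50 mGal

84.5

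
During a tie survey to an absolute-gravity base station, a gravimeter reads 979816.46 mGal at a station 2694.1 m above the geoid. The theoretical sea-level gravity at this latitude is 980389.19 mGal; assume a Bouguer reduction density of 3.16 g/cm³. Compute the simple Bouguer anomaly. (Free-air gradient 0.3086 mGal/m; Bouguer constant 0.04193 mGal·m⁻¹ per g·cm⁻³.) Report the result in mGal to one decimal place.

Free-air correction = 0.3086 × 2694.1 = 831.40 mGal
Free-air anomaly = 979816.46 − 980389.19 + (831.40) = 258.67 mGal
Bouguer slab correction = 0.04193 × 3.16 × 2694.1 = 356.97 mGal
Simple Bouguer anomaly = 258.67 − (356.97) = -98.30 mGal

-98.3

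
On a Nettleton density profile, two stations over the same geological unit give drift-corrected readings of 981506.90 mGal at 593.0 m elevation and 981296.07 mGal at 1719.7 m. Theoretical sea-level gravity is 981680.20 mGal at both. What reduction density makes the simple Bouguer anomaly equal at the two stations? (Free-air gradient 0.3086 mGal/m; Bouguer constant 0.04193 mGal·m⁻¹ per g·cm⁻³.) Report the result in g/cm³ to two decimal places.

Δg_obs = 981296.07 − 981506.90 = -210.83 mGal over Δh = 1719.7 − 593.0 = 1126.7 m
Equal Bouguer anomalies ⇒ Δg_obs + (0.3086 − 0.04193ρ)·Δh = 0
0.3086 − 0.04193ρ = −Δg_obs/Δh = 0.18712
ρ = (0.3086 − 0.18712) / 0.04193 = 2.90 g/cm³

2.90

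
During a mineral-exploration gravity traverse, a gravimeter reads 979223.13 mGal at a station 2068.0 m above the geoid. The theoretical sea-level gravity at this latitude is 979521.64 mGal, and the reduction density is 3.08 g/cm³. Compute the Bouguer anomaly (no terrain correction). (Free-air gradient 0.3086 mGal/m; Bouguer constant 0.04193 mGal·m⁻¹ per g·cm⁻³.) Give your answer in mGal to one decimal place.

72.6

Free-air correction = 0.3086 × 2068.0 = 638.18 mGal
Free-air anomaly = 979223.13 − 979521.64 + (638.18) = 339.67 mGal
Bouguer slab correction = 0.04193 × 3.08 × 2068.0 = 267.07 mGal
Simple Bouguer anomaly = 339.67 − (267.07) = 72.60 mGal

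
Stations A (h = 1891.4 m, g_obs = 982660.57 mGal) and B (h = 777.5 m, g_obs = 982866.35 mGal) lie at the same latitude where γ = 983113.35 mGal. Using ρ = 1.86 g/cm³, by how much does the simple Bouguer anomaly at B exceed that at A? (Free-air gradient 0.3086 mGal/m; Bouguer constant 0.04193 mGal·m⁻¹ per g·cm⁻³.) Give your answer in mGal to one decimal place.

-51.1

Δg_SB(A) = 982660.57 − 983113.35 + 0.3086×1891.4 − 0.04193×1.86×1891.4 = -16.60 mGal
Δg_SB(B) = 982866.35 − 983113.35 + 0.3086×777.5 − 0.04193×1.86×777.5 = -67.70 mGal
Difference = -67.70 − (-16.60) = -51.10 mGal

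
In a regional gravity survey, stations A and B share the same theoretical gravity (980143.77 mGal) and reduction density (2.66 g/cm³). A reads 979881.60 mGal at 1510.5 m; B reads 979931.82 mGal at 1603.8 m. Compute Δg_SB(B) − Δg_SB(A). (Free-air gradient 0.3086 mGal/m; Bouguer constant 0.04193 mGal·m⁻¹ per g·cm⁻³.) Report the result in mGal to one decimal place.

Δg_SB(A) = 979881.60 − 980143.77 + 0.3086×1510.5 − 0.04193×2.66×1510.5 = 35.50 mGal
Δg_SB(B) = 979931.82 − 980143.77 + 0.3086×1603.8 − 0.04193×2.66×1603.8 = 104.10 mGal
Difference = 104.10 − (35.50) = 68.60 mGal

68.6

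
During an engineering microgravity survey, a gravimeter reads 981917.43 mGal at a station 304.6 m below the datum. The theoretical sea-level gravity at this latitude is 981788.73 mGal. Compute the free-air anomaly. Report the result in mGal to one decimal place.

34.7

Free-air correction = 0.3086 × -304.6 = -94.00 mGal
Free-air anomaly = 981917.43 − 981788.73 + (-94.00) = 34.70 mGal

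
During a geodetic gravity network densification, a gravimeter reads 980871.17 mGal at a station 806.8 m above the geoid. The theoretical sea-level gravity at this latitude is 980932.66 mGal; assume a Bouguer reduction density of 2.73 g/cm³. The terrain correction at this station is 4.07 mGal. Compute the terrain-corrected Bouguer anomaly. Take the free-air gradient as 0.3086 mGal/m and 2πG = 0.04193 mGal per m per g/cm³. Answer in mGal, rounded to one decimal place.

99.2

Free-air correction = 0.3086 × 806.8 = 248.98 mGal
Free-air anomaly = 980871.17 − 980932.66 + (248.98) = 187.49 mGal
Bouguer slab correction = 0.04193 × 2.73 × 806.8 = 92.35 mGal
Simple Bouguer anomaly = 187.49 − (92.35) = 95.14 mGal
Complete Bouguer anomaly = 95.14 + 4.07 = 99.21 mGal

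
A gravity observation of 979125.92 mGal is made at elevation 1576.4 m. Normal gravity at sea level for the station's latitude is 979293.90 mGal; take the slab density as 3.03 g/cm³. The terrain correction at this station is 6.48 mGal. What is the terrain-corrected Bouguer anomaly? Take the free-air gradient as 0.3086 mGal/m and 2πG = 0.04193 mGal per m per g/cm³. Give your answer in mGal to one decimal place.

Free-air correction = 0.3086 × 1576.4 = 486.48 mGal
Free-air anomaly = 979125.92 − 979293.90 + (486.48) = 318.50 mGal
Bouguer slab correction = 0.04193 × 3.03 × 1576.4 = 200.28 mGal
Simple Bouguer anomaly = 318.50 − (200.28) = 118.22 mGal
Complete Bouguer anomaly = 118.22 + 6.48 = 124.70 mGal

124.7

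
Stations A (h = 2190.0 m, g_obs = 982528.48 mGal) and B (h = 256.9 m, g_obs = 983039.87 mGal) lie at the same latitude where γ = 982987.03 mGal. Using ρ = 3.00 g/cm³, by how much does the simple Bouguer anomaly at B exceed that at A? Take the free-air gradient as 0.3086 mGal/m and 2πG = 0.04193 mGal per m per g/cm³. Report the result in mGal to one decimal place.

158.0

Δg_SB(A) = 982528.48 − 982987.03 + 0.3086×2190.0 − 0.04193×3.00×2190.0 = -58.20 mGal
Δg_SB(B) = 983039.87 − 982987.03 + 0.3086×256.9 − 0.04193×3.00×256.9 = 99.80 mGal
Difference = 99.80 − (-58.20) = 158.00 mGal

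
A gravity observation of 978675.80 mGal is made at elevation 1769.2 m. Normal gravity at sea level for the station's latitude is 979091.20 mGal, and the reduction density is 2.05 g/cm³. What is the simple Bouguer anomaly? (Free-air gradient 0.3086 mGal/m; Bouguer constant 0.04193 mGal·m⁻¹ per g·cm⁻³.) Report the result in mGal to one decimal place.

Free-air correction = 0.3086 × 1769.2 = 545.98 mGal
Free-air anomaly = 978675.80 − 979091.20 + (545.98) = 130.58 mGal
Bouguer slab correction = 0.04193 × 2.05 × 1769.2 = 152.07 mGal
Simple Bouguer anomaly = 130.58 − (152.07) = -21.49 mGal

-21.5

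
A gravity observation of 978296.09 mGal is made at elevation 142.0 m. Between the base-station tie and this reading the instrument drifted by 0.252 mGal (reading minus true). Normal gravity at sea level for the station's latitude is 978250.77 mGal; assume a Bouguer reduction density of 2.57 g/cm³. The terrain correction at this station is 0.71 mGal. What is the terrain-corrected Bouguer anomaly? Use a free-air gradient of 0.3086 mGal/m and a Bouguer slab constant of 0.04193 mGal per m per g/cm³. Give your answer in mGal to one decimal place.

74.3

Drift-corrected reading = 978296.09 − (0.252) = 978295.838 mGal
Free-air correction = 0.3086 × 142.0 = 43.82 mGal
Free-air anomaly = 978295.838 − 978250.77 + (43.82) = 88.888 mGal
Bouguer slab correction = 0.04193 × 2.57 × 142.0 = 15.30 mGal
Simple Bouguer anomaly = 88.888 − (15.30) = 73.588 mGal
Complete Bouguer anomaly = 73.588 + 0.71 = 74.298 mGal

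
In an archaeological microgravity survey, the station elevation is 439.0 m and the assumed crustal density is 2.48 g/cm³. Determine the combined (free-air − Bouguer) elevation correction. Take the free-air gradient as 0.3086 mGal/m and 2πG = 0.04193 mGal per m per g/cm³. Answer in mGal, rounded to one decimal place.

Combined gradient = 0.3086 − 0.04193 × 2.48 = 0.2046136 mGal/m
Combined elevation correction = 0.2046136 × 439.0 = 89.8 mGal

89.8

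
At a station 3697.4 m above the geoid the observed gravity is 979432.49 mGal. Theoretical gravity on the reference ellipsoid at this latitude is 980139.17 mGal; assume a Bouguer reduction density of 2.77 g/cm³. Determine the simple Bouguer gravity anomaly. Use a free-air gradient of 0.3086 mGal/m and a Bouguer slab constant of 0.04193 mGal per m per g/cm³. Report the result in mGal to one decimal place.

4.9

Free-air correction = 0.3086 × 3697.4 = 1141.02 mGal
Free-air anomaly = 979432.49 − 980139.17 + (1141.02) = 434.34 mGal
Bouguer slab correction = 0.04193 × 2.77 × 3697.4 = 429.44 mGal
Simple Bouguer anomaly = 434.34 − (429.44) = 4.90 mGal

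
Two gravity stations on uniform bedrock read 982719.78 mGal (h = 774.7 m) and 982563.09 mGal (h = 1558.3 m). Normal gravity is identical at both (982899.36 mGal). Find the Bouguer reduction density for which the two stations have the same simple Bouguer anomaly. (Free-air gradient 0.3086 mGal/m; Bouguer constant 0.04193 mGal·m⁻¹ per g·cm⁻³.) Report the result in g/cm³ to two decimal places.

2.59

Δg_obs = 982563.09 − 982719.78 = -156.69 mGal over Δh = 1558.3 − 774.7 = 783.6 m
Equal Bouguer anomalies ⇒ Δg_obs + (0.3086 − 0.04193ρ)·Δh = 0
0.3086 − 0.04193ρ = −Δg_obs/Δh = 0.19996
ρ = (0.3086 − 0.19996) / 0.04193 = 2.59 g/cm³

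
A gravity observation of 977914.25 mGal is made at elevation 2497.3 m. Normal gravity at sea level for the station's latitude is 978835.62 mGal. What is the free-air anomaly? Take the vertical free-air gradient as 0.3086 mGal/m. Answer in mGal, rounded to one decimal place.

Free-air correction = 0.3086 × 2497.3 = 770.67 mGal
Free-air anomaly = 977914.25 − 978835.62 + (770.67) = -150.70 mGal

-150.7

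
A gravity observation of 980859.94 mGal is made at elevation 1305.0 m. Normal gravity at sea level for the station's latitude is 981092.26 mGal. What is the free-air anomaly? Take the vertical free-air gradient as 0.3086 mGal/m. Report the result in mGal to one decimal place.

Free-air correction = 0.3086 × 1305.0 = 402.72 mGal
Free-air anomaly = 980859.94 − 981092.26 + (402.72) = 170.40 mGal

170.4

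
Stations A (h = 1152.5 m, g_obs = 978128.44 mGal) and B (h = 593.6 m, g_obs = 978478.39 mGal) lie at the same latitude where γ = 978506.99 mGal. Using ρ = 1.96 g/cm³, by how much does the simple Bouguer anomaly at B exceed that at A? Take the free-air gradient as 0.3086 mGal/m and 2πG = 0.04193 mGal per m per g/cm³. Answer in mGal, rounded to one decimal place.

223.4

Δg_SB(A) = 978128.44 − 978506.99 + 0.3086×1152.5 − 0.04193×1.96×1152.5 = -117.60 mGal
Δg_SB(B) = 978478.39 − 978506.99 + 0.3086×593.6 − 0.04193×1.96×593.6 = 105.80 mGal
Difference = 105.80 − (-117.60) = 223.40 mGal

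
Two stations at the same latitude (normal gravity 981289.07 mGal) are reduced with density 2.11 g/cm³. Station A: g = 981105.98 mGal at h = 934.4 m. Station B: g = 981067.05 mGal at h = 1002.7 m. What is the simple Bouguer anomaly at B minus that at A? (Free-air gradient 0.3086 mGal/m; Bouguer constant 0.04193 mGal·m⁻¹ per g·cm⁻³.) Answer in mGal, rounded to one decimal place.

-23.9

Δg_SB(A) = 981105.98 − 981289.07 + 0.3086×934.4 − 0.04193×2.11×934.4 = 22.60 mGal
Δg_SB(B) = 981067.05 − 981289.07 + 0.3086×1002.7 − 0.04193×2.11×1002.7 = -1.30 mGal
Difference = -1.30 − (22.60) = -23.90 mGal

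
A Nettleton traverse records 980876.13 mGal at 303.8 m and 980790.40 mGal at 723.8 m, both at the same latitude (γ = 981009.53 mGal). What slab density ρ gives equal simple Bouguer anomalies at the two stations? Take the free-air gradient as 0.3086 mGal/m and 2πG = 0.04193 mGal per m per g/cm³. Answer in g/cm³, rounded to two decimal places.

2.49

Δg_obs = 980790.40 − 980876.13 = -85.73 mGal over Δh = 723.8 − 303.8 = 420.0 m
Equal Bouguer anomalies ⇒ Δg_obs + (0.3086 − 0.04193ρ)·Δh = 0
0.3086 − 0.04193ρ = −Δg_obs/Δh = 0.20412
ρ = (0.3086 − 0.20412) / 0.04193 = 2.49 g/cm³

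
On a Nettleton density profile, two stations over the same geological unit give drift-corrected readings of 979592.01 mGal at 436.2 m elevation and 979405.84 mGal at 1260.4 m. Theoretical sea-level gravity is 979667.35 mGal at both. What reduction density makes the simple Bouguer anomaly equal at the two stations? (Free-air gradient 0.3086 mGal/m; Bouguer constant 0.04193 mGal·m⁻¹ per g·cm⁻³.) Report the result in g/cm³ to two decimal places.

Δg_obs = 979405.84 − 979592.01 = -186.17 mGal over Δh = 1260.4 − 436.2 = 824.2 m
Equal Bouguer anomalies ⇒ Δg_obs + (0.3086 − 0.04193ρ)·Δh = 0
0.3086 − 0.04193ρ = −Δg_obs/Δh = 0.22588
ρ = (0.3086 − 0.22588) / 0.04193 = 1.97 g/cm³

1.97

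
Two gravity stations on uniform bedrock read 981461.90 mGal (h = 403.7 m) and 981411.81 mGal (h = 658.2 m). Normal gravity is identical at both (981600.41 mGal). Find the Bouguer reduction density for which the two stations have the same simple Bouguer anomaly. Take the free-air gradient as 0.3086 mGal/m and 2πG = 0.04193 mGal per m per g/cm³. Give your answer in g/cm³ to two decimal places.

2.67

Δg_obs = 981411.81 − 981461.90 = -50.09 mGal over Δh = 658.2 − 403.7 = 254.5 m
Equal Bouguer anomalies ⇒ Δg_obs + (0.3086 − 0.04193ρ)·Δh = 0
0.3086 − 0.04193ρ = −Δg_obs/Δh = 0.19682
ρ = (0.3086 − 0.19682) / 0.04193 = 2.67 g/cm³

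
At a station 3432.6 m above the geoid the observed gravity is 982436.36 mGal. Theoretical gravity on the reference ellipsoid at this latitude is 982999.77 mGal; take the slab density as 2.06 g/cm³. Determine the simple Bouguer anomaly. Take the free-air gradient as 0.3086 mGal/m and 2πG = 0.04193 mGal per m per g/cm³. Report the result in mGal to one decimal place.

Free-air correction = 0.3086 × 3432.6 = 1059.30 mGal
Free-air anomaly = 982436.36 − 982999.77 + (1059.30) = 495.89 mGal
Bouguer slab correction = 0.04193 × 2.06 × 3432.6 = 296.49 mGal
Simple Bouguer anomaly = 495.89 − (296.49) = 199.40 mGal

199.4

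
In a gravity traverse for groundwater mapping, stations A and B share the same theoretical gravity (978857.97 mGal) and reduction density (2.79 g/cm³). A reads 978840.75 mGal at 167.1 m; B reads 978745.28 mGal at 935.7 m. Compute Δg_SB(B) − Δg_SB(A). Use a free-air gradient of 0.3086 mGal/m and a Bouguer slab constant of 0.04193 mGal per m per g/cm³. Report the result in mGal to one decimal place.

51.8

Δg_SB(A) = 978840.75 − 978857.97 + 0.3086×167.1 − 0.04193×2.79×167.1 = 14.80 mGal
Δg_SB(B) = 978745.28 − 978857.97 + 0.3086×935.7 − 0.04193×2.79×935.7 = 66.60 mGal
Difference = 66.60 − (14.80) = 51.80 mGal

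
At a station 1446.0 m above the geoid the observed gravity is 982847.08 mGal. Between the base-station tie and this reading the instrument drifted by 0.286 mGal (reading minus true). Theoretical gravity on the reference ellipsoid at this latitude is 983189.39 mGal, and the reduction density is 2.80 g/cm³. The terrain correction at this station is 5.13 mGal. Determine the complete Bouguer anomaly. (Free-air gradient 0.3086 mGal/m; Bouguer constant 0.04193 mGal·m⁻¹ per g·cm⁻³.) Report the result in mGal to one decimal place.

Drift-corrected reading = 982847.08 − (0.286) = 982846.794 mGal
Free-air correction = 0.3086 × 1446.0 = 446.24 mGal
Free-air anomaly = 982846.794 − 983189.39 + (446.24) = 103.644 mGal
Bouguer slab correction = 0.04193 × 2.80 × 1446.0 = 169.77 mGal
Simple Bouguer anomaly = 103.644 − (169.77) = -66.126 mGal
Complete Bouguer anomaly = -66.126 + 5.13 = -60.996 mGal

-61.0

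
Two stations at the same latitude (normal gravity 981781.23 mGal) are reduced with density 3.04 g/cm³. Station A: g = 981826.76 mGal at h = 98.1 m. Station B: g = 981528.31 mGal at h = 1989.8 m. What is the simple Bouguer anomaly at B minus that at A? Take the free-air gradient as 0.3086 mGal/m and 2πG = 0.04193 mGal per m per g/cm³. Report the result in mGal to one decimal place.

Δg_SB(A) = 981826.76 − 981781.23 + 0.3086×98.1 − 0.04193×3.04×98.1 = 63.30 mGal
Δg_SB(B) = 981528.31 − 981781.23 + 0.3086×1989.8 − 0.04193×3.04×1989.8 = 107.50 mGal
Difference = 107.50 − (63.30) = 44.20 mGal

44.2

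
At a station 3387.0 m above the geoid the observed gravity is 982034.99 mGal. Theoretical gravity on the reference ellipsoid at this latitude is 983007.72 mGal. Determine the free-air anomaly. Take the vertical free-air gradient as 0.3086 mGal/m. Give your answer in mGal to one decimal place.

Free-air correction = 0.3086 × 3387.0 = 1045.23 mGal
Free-air anomaly = 982034.99 − 983007.72 + (1045.23) = 72.50 mGal

72.5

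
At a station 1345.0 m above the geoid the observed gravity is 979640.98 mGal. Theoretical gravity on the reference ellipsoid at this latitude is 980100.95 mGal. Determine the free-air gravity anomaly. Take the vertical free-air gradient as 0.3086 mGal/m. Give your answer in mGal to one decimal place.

-44.9

Free-air correction = 0.3086 × 1345.0 = 415.07 mGal
Free-air anomaly = 979640.98 − 980100.95 + (415.07) = -44.90 mGal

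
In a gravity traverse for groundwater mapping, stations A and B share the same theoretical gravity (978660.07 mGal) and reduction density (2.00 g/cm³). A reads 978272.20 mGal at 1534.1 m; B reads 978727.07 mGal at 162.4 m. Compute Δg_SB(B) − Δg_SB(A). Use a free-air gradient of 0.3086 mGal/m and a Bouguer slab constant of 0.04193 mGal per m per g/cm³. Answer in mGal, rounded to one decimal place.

146.6

Δg_SB(A) = 978272.20 − 978660.07 + 0.3086×1534.1 − 0.04193×2.00×1534.1 = -43.10 mGal
Δg_SB(B) = 978727.07 − 978660.07 + 0.3086×162.4 − 0.04193×2.00×162.4 = 103.50 mGal
Difference = 103.50 − (-43.10) = 146.60 mGal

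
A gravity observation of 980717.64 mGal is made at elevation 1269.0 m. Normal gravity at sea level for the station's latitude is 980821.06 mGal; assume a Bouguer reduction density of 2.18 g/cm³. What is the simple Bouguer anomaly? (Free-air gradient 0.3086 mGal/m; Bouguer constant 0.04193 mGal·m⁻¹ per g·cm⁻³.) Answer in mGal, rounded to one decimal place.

172.2

Free-air correction = 0.3086 × 1269.0 = 391.61 mGal
Free-air anomaly = 980717.64 − 980821.06 + (391.61) = 288.19 mGal
Bouguer slab correction = 0.04193 × 2.18 × 1269.0 = 116.00 mGal
Simple Bouguer anomaly = 288.19 − (116.00) = 172.19 mGal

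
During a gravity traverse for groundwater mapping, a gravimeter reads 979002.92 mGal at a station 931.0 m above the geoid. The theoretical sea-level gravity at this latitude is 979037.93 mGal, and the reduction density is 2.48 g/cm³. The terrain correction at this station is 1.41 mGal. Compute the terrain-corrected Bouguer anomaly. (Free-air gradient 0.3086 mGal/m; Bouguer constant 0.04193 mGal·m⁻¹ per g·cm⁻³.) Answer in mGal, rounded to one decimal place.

156.9

Free-air correction = 0.3086 × 931.0 = 287.31 mGal
Free-air anomaly = 979002.92 − 979037.93 + (287.31) = 252.30 mGal
Bouguer slab correction = 0.04193 × 2.48 × 931.0 = 96.81 mGal
Simple Bouguer anomaly = 252.30 − (96.81) = 155.49 mGal
Complete Bouguer anomaly = 155.49 + 1.41 = 156.90 mGal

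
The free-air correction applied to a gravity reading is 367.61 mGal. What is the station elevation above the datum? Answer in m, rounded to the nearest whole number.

h = 367.61 / 0.3086 = 1191.22 m

1191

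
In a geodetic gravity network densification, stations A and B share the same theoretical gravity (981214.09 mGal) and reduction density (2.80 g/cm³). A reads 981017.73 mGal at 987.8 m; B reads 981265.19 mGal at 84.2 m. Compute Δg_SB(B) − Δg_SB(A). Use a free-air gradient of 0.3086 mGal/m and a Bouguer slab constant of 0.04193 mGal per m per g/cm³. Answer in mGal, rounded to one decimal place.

Δg_SB(A) = 981017.73 − 981214.09 + 0.3086×987.8 − 0.04193×2.80×987.8 = -7.50 mGal
Δg_SB(B) = 981265.19 − 981214.09 + 0.3086×84.2 − 0.04193×2.80×84.2 = 67.20 mGal
Difference = 67.20 − (-7.50) = 74.70 mGal

74.7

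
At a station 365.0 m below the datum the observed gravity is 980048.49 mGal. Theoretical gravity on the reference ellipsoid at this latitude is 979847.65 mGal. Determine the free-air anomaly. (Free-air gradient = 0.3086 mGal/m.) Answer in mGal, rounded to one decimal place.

Free-air correction = 0.3086 × -365.0 = -112.64 mGal
Free-air anomaly = 980048.49 − 979847.65 + (-112.64) = 88.20 mGal

88.2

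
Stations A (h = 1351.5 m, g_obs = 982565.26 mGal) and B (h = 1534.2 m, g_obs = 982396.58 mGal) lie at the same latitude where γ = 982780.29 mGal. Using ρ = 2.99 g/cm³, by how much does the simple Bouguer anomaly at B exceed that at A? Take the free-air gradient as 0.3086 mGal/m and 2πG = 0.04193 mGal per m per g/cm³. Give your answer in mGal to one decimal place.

-135.2

Δg_SB(A) = 982565.26 − 982780.29 + 0.3086×1351.5 − 0.04193×2.99×1351.5 = 32.60 mGal
Δg_SB(B) = 982396.58 − 982780.29 + 0.3086×1534.2 − 0.04193×2.99×1534.2 = -102.60 mGal
Difference = -102.60 − (32.60) = -135.20 mGal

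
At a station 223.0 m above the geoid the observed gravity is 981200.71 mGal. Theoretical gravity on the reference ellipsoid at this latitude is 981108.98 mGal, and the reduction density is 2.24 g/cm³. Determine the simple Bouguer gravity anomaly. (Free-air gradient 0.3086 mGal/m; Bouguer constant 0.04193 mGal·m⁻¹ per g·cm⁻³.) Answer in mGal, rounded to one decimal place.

Free-air correction = 0.3086 × 223.0 = 68.82 mGal
Free-air anomaly = 981200.71 − 981108.98 + (68.82) = 160.55 mGal
Bouguer slab correction = 0.04193 × 2.24 × 223.0 = 20.94 mGal
Simple Bouguer anomaly = 160.55 − (20.94) = 139.61 mGal

139.6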